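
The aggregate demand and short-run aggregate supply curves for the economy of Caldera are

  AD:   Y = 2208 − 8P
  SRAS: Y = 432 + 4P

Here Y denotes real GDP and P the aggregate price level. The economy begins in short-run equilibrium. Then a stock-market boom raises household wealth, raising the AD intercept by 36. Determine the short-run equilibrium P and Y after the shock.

This is a positive demand shock: AD shifts right.
New AD: Y = 2244 − 8P.
Set AD = SRAS: 2244 − 8P = 432 + 4P, so 1812 = 12P and P = 151.
Y = 2244 − 8·151 = 1036.

P = 151, Y = 1036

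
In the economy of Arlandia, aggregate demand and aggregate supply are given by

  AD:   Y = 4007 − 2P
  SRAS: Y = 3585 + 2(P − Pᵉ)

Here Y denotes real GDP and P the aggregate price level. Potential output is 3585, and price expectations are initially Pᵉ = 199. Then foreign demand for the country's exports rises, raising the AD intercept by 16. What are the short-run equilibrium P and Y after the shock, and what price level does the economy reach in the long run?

Short run: P = 209, Y = 3605. Long run: P = 219.

AD shifts right: new AD is Y = 4023 − 2P. With Pᵉ = 199, SRAS is Y = 3187 + 2P.
Short run: 4023 − 2P = 3187 + 2P gives 836 = 4P, so P = 209 and Y = 4023 − 2·209 = 3605.
Y = 3605 is above potential 3585; expectations adjust and SRAS shifts left until Y = 3585.
Long run: on the new AD curve, 3585 = 4023 − 2P gives P = 219.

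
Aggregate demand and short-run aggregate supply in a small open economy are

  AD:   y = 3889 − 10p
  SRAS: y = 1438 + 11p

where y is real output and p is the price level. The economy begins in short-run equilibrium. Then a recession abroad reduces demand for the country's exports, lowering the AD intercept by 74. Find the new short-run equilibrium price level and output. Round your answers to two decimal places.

p = 113.19, y = 2683.10

This is a negative demand shock: AD shifts left.
New AD: y = 3815 − 10p.
Set AD = SRAS: 3815 − 10p = 1438 + 11p, so 2377 = 21p and p = 113.19.
Substituting into AD, y = 2683.10.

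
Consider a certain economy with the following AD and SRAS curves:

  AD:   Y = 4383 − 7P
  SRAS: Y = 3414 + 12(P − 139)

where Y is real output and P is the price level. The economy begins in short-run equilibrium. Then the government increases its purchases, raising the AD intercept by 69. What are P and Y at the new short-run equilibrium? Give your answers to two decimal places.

This is a positive demand shock: AD shifts right.
New AD: Y = 4452 − 7P.
SRAS can be written Y = 1746 + 12P.
Set AD = SRAS: 4452 − 7P = 1746 + 12P, so 2706 = 19P and P = 142.42.
Substituting into AD, Y = 3455.05.

P = 142.42, Y = 3455.05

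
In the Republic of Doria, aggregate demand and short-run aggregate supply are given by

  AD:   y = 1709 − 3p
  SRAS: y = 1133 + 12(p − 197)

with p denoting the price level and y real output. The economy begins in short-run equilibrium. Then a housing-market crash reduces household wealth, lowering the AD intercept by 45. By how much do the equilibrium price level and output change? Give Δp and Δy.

Δp = -3, Δy = -36

This is a negative demand shock: AD shifts left.
New AD: y = 1664 − 3p.
SRAS can be written y = 12p − 1231.
Set AD = SRAS: 1664 − 3p = 12p − 1231, so 2895 = 15p and p = 193.
y = 1664 − 3·193 = 1085.
Initially p = 196, y = 1121, so Δp = -3 and Δy = -36.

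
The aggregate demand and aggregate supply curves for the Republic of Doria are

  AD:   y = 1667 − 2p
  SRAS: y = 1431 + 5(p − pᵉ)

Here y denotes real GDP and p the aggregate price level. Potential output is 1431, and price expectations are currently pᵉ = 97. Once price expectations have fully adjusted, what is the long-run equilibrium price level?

Long-run p = 118

Short run: with pᵉ = 97, SRAS is y = 946 + 5p. Setting AD = SRAS gives 721 = 7p, so p = 103 and y = 1667 − 2·103 = 1461.
Output 1461 is above potential 1431, so over time expected prices rise and SRAS shifts left until y returns to 1431.
Long run: y = 1431 on the AD curve gives 1431 = 1667 − 2p, so p = 118.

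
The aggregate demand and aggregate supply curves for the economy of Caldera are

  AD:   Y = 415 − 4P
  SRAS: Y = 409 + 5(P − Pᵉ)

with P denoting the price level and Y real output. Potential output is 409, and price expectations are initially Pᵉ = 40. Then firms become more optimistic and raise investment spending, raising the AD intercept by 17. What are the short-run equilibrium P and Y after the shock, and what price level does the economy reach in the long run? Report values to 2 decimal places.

Short run: P = 24.78, Y = 332.89. Long run: P = 5.75.

AD shifts right: new AD is Y = 432 − 4P. With Pᵉ = 40, SRAS is Y = 209 + 5P.
Short run: 432 − 4P = 209 + 5P gives 223 = 9P, so P = 24.78 and Y = 432 − 4P = 332.89.
Y = 332.89 is below potential 409; expectations adjust and SRAS shifts right until Y = 409.
Long run: on the new AD curve, 409 = 432 − 4P gives P = 5.75.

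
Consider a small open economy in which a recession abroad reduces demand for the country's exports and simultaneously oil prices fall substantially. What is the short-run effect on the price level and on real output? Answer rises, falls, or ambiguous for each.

The first event is a negative demand shock: AD shifts left, which by itself pushes P down and Y down.
The second is a favourable supply shock: SRAS shifts right, which by itself pushes P down and Y up.
Both shocks push P down, so P falls. The two shocks push Y in opposite directions, so the effect on Y is ambiguous.

Price level: falls; output: ambiguous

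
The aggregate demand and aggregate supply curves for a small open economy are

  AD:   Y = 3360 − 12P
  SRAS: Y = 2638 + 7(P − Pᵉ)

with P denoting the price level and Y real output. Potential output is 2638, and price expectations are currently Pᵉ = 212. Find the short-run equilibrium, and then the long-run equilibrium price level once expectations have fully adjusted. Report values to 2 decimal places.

Short run: with Pᵉ = 212, SRAS is Y = 1154 + 7P. Setting AD = SRAS gives 2206 = 19P, so P = 116.11 and Y = 3360 − 12P = 1966.74.
Output 1966.74 is below potential 2638, so over time expected prices fall and SRAS shifts right until Y returns to 2638.
Long run: Y = 2638 on the AD curve gives 2638 = 3360 − 12P, so P = 60.17.

Short run: P = 116.11, Y = 1966.74. Long run: P = 60.17.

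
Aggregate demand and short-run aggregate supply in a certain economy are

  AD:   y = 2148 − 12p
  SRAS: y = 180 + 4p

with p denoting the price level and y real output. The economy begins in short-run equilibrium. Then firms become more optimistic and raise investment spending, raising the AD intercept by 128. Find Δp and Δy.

This is a positive demand shock: AD shifts right.
New AD: y = 2276 − 12p.
Set AD = SRAS: 2276 − 12p = 180 + 4p, so 2096 = 16p and p = 131.
y = 2276 − 12·131 = 704.
Initially p = 123, y = 672, so Δp = +8 and Δy = +32.

Δp = +8, Δy = +32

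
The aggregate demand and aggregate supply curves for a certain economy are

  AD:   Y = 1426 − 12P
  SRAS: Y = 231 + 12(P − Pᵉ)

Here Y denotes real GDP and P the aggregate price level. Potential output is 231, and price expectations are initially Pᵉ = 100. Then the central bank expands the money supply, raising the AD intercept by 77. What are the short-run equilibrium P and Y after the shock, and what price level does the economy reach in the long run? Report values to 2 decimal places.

Short run: P = 103.00, Y = 267.00. Long run: P = 106.00.

AD shifts right: new AD is Y = 1503 − 12P. With Pᵉ = 100, SRAS is Y = 12P − 969.
Short run: 1503 − 12P = 12P − 969 gives 2472 = 24P, so P = 103.00 and Y = 1503 − 12P = 267.00.
Y = 267.00 is above potential 231; expectations adjust and SRAS shifts left until Y = 231.
Long run: on the new AD curve, 231 = 1503 − 12P gives P = 106.00.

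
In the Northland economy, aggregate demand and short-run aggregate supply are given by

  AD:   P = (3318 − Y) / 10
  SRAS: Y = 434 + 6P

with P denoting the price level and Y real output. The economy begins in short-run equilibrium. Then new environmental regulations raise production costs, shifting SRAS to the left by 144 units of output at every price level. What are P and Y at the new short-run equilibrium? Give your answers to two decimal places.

This is a negative supply shock: SRAS shifts left.
New SRAS: Y = 290 + 6P.
Set AD = SRAS: 3318 − 10P = 290 + 6P, so 3028 = 16P and P = 189.25.
Substituting into AD, Y = 1425.50.

P = 189.25, Y = 1425.50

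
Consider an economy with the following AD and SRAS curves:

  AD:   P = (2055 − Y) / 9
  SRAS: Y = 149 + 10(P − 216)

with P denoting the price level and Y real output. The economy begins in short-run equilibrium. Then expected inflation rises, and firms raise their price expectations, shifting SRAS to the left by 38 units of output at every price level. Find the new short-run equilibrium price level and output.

P = 216, Y = 111

This is a negative supply shock: SRAS shifts left.
New SRAS: Y = 10P − 2049.
Set AD = SRAS: 2055 − 9P = 10P − 2049, so 4104 = 19P and P = 216.
Y = 2055 − 9·216 = 111.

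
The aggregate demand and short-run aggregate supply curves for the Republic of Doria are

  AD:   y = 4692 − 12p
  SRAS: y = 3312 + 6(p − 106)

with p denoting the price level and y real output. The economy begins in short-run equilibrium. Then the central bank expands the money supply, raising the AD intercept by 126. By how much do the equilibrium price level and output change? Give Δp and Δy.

This is a positive demand shock: AD shifts right.
New AD: y = 4818 − 12p.
SRAS can be written y = 2676 + 6p.
Set AD = SRAS: 4818 − 12p = 2676 + 6p, so 2142 = 18p and p = 119.
y = 4818 − 12·119 = 3390.
Initially p = 112, y = 3348, so Δp = +7 and Δy = +42.

Δp = +7, Δy = +42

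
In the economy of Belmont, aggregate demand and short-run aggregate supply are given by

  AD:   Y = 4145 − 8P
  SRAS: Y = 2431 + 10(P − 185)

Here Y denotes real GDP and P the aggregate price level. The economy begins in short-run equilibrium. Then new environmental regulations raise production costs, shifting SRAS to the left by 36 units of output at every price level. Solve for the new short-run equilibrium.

This is a negative supply shock: SRAS shifts left.
New SRAS: Y = 545 + 10P.
Set AD = SRAS: 4145 − 8P = 545 + 10P, so 3600 = 18P and P = 200.
Y = 4145 − 8·200 = 2545.

P = 200, Y = 2545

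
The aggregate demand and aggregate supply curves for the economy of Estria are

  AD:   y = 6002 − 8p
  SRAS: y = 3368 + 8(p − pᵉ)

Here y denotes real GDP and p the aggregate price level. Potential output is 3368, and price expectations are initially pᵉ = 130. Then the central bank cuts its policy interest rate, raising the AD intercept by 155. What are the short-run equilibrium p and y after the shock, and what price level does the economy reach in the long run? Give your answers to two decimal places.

AD shifts right: new AD is y = 6157 − 8p. With pᵉ = 130, SRAS is y = 2328 + 8p.
Short run: 6157 − 8p = 2328 + 8p gives 3829 = 16p, so p = 239.31 and y = 6157 − 8p = 4242.50.
y = 4242.50 is above potential 3368; expectations adjust and SRAS shifts left until y = 3368.
Long run: on the new AD curve, 3368 = 6157 − 8p gives p = 348.63.

Short run: p = 239.31, y = 4242.50. Long run: p = 348.63.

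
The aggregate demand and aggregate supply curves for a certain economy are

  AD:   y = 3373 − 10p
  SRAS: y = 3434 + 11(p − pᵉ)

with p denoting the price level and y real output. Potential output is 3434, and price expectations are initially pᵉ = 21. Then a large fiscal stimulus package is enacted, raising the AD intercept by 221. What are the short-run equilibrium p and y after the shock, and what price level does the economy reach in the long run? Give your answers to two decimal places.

Short run: p = 18.62, y = 3407.81. Long run: p = 16.00.

AD shifts right: new AD is y = 3594 − 10p. With pᵉ = 21, SRAS is y = 3203 + 11p.
Short run: 3594 − 10p = 3203 + 11p gives 391 = 21p, so p = 18.62 and y = 3594 − 10p = 3407.81.
y = 3407.81 is below potential 3434; expectations adjust and SRAS shifts right until y = 3434.
Long run: on the new AD curve, 3434 = 3594 − 10p gives p = 16.00.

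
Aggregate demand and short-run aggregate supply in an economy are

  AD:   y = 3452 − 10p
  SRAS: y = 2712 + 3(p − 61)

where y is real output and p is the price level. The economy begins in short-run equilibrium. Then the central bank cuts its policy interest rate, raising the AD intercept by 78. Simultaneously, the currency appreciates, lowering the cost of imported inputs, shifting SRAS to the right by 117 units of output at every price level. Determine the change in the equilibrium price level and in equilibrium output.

Δp = -3, Δy = +108

After both shocks: AD is y = 3530 − 10p and SRAS is y = 2646 + 3p.
Setting them equal: 884 = 13p, so p = 68.
y = 3530 − 10·68 = 2850.
Initially p = 71, y = 2742, so Δp = -3 and Δy = +108.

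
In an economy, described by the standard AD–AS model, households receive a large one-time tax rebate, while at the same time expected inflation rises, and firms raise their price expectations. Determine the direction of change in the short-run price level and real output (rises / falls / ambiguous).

Price level: rises; output: ambiguous

The first event is a positive demand shock: AD shifts right, which by itself pushes P up and Y up.
The second is an adverse supply shock: SRAS shifts left, which by itself pushes P up and Y down.
Both shocks push P up, so P rises. The two shocks push Y in opposite directions, so the effect on Y is ambiguous.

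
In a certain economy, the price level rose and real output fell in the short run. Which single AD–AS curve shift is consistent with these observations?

SRAS shifted left

P rose and Y fell. An AD shift moves P and Y in the same direction; an SRAS shift moves them in opposite directions.
Here P and Y moved in opposite directions, so the SRAS curve shifted.
Since Y fell, SRAS shifted left.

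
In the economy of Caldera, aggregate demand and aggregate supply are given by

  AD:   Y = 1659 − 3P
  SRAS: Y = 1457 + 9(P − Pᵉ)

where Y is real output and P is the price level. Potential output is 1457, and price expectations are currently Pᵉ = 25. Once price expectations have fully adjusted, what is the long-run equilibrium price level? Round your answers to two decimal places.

Short run: with Pᵉ = 25, SRAS is Y = 1232 + 9P. Setting AD = SRAS gives 427 = 12P, so P = 35.58 and Y = 1659 − 3P = 1552.25.
Output 1552.25 is above potential 1457, so over time expected prices rise and SRAS shifts left until Y returns to 1457.
Long run: Y = 1457 on the AD curve gives 1457 = 1659 − 3P, so P = 67.33.

Long-run P = 67.33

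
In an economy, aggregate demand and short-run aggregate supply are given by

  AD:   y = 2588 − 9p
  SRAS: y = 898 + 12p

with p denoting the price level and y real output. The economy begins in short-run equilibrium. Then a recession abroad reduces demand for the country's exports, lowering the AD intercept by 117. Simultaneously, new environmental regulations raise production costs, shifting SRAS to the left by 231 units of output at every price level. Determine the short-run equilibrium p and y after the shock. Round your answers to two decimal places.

p = 85.90, y = 1697.86

After both shocks: AD is y = 2471 − 9p and SRAS is y = 667 + 12p.
Setting them equal: 1804 = 21p, so p = 85.90.
Substituting into AD, y = 1697.86.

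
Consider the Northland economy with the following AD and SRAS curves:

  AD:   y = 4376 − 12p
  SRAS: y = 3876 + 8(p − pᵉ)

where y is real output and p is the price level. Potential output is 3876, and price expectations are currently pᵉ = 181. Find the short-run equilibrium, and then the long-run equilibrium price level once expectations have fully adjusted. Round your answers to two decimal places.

Short run: with pᵉ = 181, SRAS is y = 2428 + 8p. Setting AD = SRAS gives 1948 = 20p, so p = 97.40 and y = 4376 − 12p = 3207.20.
Output 3207.20 is below potential 3876, so over time expected prices fall and SRAS shifts right until y returns to 3876.
Long run: y = 3876 on the AD curve gives 3876 = 4376 − 12p, so p = 41.67.

Short run: p = 97.40, y = 3207.20. Long run: p = 41.67.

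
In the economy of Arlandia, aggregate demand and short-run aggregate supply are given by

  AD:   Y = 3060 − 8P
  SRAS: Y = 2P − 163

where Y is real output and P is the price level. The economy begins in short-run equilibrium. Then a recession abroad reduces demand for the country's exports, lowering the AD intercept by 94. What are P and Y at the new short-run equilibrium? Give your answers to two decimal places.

This is a negative demand shock: AD shifts left.
New AD: Y = 2966 − 8P.
Set AD = SRAS: 2966 − 8P = 2P − 163, so 3129 = 10P and P = 312.90.
Substituting into AD, Y = 462.80.

P = 312.90, Y = 462.80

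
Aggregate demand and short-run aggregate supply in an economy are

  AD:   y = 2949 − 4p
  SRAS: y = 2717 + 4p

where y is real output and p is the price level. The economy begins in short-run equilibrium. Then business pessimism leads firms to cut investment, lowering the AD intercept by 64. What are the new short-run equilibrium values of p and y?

p = 21, y = 2801

This is a negative demand shock: AD shifts left.
New AD: y = 2885 − 4p.
Set AD = SRAS: 2885 − 4p = 2717 + 4p, so 168 = 8p and p = 21.
y = 2885 − 4·21 = 2801.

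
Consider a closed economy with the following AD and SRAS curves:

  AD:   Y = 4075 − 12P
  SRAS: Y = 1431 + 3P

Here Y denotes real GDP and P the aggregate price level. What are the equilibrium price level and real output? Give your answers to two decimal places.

P = 176.27, Y = 1959.80

Set AD = SRAS: 4075 − 12P = 1431 + 3P, so 2644 = 15P and P = 176.27.
Substituting into AD, Y = 4075 − 12P = 1959.80.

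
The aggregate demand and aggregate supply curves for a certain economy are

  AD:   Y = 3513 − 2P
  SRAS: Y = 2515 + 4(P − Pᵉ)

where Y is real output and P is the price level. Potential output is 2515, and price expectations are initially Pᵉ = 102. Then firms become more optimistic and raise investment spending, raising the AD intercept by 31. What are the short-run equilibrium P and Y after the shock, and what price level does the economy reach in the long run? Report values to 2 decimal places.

AD shifts right: new AD is Y = 3544 − 2P. With Pᵉ = 102, SRAS is Y = 2107 + 4P.
Short run: 3544 − 2P = 2107 + 4P gives 1437 = 6P, so P = 239.50 and Y = 3544 − 2P = 3065.00.
Y = 3065.00 is above potential 2515; expectations adjust and SRAS shifts left until Y = 2515.
Long run: on the new AD curve, 2515 = 3544 − 2P gives P = 514.50.

Short run: P = 239.50, Y = 3065.00. Long run: P = 514.50.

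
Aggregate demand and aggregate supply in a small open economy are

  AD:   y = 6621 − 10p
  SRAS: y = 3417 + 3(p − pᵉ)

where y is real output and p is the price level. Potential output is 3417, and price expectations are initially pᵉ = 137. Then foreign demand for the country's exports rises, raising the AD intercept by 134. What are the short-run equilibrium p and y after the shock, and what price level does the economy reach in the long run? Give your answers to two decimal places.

Short run: p = 288.38, y = 3871.15. Long run: p = 333.80.

AD shifts right: new AD is y = 6755 − 10p. With pᵉ = 137, SRAS is y = 3006 + 3p.
Short run: 6755 − 10p = 3006 + 3p gives 3749 = 13p, so p = 288.38 and y = 6755 − 10p = 3871.15.
y = 3871.15 is above potential 3417; expectations adjust and SRAS shifts left until y = 3417.
Long run: on the new AD curve, 3417 = 6755 − 10p gives p = 333.80.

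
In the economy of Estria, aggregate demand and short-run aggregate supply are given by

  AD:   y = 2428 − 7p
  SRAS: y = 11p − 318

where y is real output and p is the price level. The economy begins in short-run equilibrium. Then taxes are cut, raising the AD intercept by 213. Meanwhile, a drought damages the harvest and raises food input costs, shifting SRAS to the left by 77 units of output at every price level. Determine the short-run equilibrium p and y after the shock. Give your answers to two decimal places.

p = 168.67, y = 1460.33

After both shocks: AD is y = 2641 − 7p and SRAS is y = 11p − 395.
Setting them equal: 3036 = 18p, so p = 168.67.
Substituting into AD, y = 1460.33.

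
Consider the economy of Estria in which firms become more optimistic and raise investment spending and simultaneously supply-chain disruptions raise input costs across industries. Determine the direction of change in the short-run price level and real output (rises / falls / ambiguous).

The first event is a positive demand shock: AD shifts right, which by itself pushes P up and Y up.
The second is an adverse supply shock: SRAS shifts left, which by itself pushes P up and Y down.
Both shocks push P up, so P rises. The two shocks push Y in opposite directions, so the effect on Y is ambiguous.

Price level: rises; output: ambiguous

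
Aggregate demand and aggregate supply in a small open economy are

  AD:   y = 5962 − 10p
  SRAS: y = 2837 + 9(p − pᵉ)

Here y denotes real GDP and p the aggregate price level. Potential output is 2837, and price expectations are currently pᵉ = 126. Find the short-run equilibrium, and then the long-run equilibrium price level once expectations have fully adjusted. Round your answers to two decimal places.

Short run: with pᵉ = 126, SRAS is y = 1703 + 9p. Setting AD = SRAS gives 4259 = 19p, so p = 224.16 and y = 5962 − 10p = 3720.42.
Output 3720.42 is above potential 2837, so over time expected prices rise and SRAS shifts left until y returns to 2837.
Long run: y = 2837 on the AD curve gives 2837 = 5962 − 10p, so p = 312.50.

Short run: p = 224.16, y = 3720.42. Long run: p = 312.50.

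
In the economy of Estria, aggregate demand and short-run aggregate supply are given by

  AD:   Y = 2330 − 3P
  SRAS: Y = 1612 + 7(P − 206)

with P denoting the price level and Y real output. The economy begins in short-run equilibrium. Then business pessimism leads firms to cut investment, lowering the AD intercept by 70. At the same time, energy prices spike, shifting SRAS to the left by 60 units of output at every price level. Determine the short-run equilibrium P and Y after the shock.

After both shocks: AD is Y = 2260 − 3P and SRAS is Y = 110 + 7P.
Setting them equal: 2150 = 10P, so P = 215.
Y = 2260 − 3·215 = 1615.

P = 215, Y = 1615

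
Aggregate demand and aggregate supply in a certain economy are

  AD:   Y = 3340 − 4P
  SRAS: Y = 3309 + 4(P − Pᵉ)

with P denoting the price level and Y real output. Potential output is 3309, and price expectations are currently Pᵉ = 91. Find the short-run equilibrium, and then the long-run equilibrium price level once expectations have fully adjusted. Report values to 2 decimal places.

Short run: P = 49.38, Y = 3142.50. Long run: P = 7.75.

Short run: with Pᵉ = 91, SRAS is Y = 2945 + 4P. Setting AD = SRAS gives 395 = 8P, so P = 49.38 and Y = 3340 − 4P = 3142.50.
Output 3142.50 is below potential 3309, so over time expected prices fall and SRAS shifts right until Y returns to 3309.
Long run: Y = 3309 on the AD curve gives 3309 = 3340 − 4P, so P = 7.75.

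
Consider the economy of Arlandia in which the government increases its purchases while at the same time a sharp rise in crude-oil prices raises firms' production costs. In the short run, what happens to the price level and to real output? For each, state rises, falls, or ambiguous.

The first event is a positive demand shock: AD shifts right, which by itself pushes P up and Y up.
The second is an adverse supply shock: SRAS shifts left, which by itself pushes P up and Y down.
Both shocks push P up, so P rises. The two shocks push Y in opposite directions, so the effect on Y is ambiguous.

Price level: rises; output: ambiguous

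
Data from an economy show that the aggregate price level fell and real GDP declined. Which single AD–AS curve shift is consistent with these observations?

P fell and Y fell. An AD shift moves P and Y in the same direction; an SRAS shift moves them in opposite directions.
Here P and Y moved in the same direction, so the AD curve shifted.
Since Y fell, AD shifted left.

AD shifted left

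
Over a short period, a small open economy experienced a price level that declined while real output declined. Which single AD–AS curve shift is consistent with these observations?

P fell and Y fell. An AD shift moves P and Y in the same direction; an SRAS shift moves them in opposite directions.
Here P and Y moved in the same direction, so the AD curve shifted.
Since Y fell, AD shifted left.

AD shifted left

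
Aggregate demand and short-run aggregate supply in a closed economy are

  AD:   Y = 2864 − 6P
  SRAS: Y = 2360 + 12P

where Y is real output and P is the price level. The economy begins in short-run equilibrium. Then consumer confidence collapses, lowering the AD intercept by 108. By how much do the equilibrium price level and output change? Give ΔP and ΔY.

This is a negative demand shock: AD shifts left.
New AD: Y = 2756 − 6P.
Set AD = SRAS: 2756 − 6P = 2360 + 12P, so 396 = 18P and P = 22.
Y = 2756 − 6·22 = 2624.
Initially P = 28, Y = 2696, so ΔP = -6 and ΔY = -72.

ΔP = -6, ΔY = -72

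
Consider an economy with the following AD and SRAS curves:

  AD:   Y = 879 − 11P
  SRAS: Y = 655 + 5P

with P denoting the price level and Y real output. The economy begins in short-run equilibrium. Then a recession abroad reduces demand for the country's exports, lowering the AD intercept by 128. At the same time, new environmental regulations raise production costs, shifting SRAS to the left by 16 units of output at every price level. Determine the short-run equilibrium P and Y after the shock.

P = 7, Y = 674

After both shocks: AD is Y = 751 − 11P and SRAS is Y = 639 + 5P.
Setting them equal: 112 = 16P, so P = 7.
Y = 751 − 11·7 = 674.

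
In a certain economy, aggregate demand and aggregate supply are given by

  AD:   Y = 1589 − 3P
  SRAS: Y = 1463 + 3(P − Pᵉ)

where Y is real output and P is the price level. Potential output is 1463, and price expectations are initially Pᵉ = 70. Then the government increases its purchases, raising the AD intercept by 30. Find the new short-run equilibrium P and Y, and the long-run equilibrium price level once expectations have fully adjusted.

AD shifts right: new AD is Y = 1619 − 3P. With Pᵉ = 70, SRAS is Y = 1253 + 3P.
Short run: 1619 − 3P = 1253 + 3P gives 366 = 6P, so P = 61 and Y = 1619 − 3·61 = 1436.
Y = 1436 is below potential 1463; expectations adjust and SRAS shifts right until Y = 1463.
Long run: on the new AD curve, 1463 = 1619 − 3P gives P = 52.

Short run: P = 61, Y = 1436. Long run: P = 52.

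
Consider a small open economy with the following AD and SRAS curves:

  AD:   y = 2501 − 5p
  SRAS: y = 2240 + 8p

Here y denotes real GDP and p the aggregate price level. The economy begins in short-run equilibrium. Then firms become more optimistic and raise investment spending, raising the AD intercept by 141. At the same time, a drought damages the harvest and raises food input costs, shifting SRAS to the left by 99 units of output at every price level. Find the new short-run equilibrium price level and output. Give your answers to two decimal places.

After both shocks: AD is y = 2642 − 5p and SRAS is y = 2141 + 8p.
Setting them equal: 501 = 13p, so p = 38.54.
Substituting into AD, y = 2449.31.

p = 38.54, y = 2449.31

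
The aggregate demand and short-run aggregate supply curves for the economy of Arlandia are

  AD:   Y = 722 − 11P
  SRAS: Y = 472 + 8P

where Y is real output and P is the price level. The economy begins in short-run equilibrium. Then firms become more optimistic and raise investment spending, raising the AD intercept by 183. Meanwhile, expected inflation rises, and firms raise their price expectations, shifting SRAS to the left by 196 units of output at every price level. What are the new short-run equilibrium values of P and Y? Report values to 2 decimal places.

After both shocks: AD is Y = 905 − 11P and SRAS is Y = 276 + 8P.
Setting them equal: 629 = 19P, so P = 33.11.
Substituting into AD, Y = 540.84.

P = 33.11, Y = 540.84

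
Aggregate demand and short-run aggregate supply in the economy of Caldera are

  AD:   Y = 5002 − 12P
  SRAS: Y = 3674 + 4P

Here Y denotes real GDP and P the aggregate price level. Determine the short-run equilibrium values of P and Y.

P = 83, Y = 4006

Set AD = SRAS: 5002 − 12P = 3674 + 4P, so 1328 = 16P and P = 83.
Then Y = 5002 − 12·83 = 4006.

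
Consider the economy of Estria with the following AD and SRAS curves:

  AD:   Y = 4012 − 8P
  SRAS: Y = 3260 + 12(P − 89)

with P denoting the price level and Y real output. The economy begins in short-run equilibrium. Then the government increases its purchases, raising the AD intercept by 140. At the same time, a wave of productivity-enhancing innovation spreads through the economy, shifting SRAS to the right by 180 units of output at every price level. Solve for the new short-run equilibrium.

After both shocks: AD is Y = 4152 − 8P and SRAS is Y = 2372 + 12P.
Setting them equal: 1780 = 20P, so P = 89.
Y = 4152 − 8·89 = 3440.

P = 89, Y = 3440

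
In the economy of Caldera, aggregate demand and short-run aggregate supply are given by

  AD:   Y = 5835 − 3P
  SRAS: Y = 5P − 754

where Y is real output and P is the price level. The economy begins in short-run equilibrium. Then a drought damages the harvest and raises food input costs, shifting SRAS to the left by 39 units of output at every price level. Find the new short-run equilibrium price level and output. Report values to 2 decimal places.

This is a negative supply shock: SRAS shifts left.
New SRAS: Y = 5P − 793.
Set AD = SRAS: 5835 − 3P = 5P − 793, so 6628 = 8P and P = 828.50.
Substituting into AD, Y = 3349.50.

P = 828.50, Y = 3349.50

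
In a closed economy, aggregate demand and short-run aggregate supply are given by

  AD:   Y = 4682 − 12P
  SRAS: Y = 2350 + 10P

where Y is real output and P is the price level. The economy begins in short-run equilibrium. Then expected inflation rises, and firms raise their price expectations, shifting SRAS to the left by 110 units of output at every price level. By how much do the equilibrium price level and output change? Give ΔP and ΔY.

This is a negative supply shock: SRAS shifts left.
New SRAS: Y = 2240 + 10P.
Set AD = SRAS: 4682 − 12P = 2240 + 10P, so 2442 = 22P and P = 111.
Y = 4682 − 12·111 = 3350.
Initially P = 106, Y = 3410, so ΔP = +5 and ΔY = -60.

ΔP = +5, ΔY = -60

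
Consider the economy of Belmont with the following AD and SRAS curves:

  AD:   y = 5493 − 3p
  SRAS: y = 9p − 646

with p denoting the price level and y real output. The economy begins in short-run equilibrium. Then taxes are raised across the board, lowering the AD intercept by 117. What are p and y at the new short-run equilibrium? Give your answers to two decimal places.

This is a negative demand shock: AD shifts left.
New AD: y = 5376 − 3p.
Set AD = SRAS: 5376 − 3p = 9p − 646, so 6022 = 12p and p = 501.83.
Substituting into AD, y = 3870.50.

p = 501.83, y = 3870.50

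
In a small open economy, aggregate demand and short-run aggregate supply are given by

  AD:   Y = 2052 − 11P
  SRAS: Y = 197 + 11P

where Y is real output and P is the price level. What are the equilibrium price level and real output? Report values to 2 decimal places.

Set AD = SRAS: 2052 − 11P = 197 + 11P, so 1855 = 22P and P = 84.32.
Substituting into AD, Y = 2052 − 11P = 1124.50.

P = 84.32, Y = 1124.50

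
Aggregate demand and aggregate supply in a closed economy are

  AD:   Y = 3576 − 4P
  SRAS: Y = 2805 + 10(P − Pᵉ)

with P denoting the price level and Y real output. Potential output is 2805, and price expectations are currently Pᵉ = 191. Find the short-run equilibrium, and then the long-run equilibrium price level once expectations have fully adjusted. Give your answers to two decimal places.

Short run: P = 191.50, Y = 2810.00. Long run: P = 192.75.

Short run: with Pᵉ = 191, SRAS is Y = 895 + 10P. Setting AD = SRAS gives 2681 = 14P, so P = 191.50 and Y = 3576 − 4P = 2810.00.
Output 2810.00 is above potential 2805, so over time expected prices rise and SRAS shifts left until Y returns to 2805.
Long run: Y = 2805 on the AD curve gives 2805 = 3576 − 4P, so P = 192.75.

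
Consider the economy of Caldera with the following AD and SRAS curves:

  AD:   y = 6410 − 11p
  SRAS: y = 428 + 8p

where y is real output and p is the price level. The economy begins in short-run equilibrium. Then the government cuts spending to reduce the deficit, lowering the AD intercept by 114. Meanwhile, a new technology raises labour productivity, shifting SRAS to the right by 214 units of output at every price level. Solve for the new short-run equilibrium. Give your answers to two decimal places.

p = 297.58, y = 3022.63

After both shocks: AD is y = 6296 − 11p and SRAS is y = 642 + 8p.
Setting them equal: 5654 = 19p, so p = 297.58.
Substituting into AD, y = 3022.63.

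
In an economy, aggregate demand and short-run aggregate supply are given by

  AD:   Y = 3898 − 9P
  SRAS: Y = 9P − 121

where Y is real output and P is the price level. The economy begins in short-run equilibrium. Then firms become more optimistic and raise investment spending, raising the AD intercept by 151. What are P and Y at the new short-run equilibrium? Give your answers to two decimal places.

This is a positive demand shock: AD shifts right.
New AD: Y = 4049 − 9P.
Set AD = SRAS: 4049 − 9P = 9P − 121, so 4170 = 18P and P = 231.67.
Substituting into AD, Y = 1964.00.

P = 231.67, Y = 1964.00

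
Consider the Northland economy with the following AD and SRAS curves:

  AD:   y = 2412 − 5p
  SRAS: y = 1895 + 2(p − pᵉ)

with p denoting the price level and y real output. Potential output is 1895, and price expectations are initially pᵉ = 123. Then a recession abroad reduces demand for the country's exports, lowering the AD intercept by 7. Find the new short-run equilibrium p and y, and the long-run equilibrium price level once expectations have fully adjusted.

Short run: p = 108, y = 1865. Long run: p = 102.

AD shifts left: new AD is y = 2405 − 5p. With pᵉ = 123, SRAS is y = 1649 + 2p.
Short run: 2405 − 5p = 1649 + 2p gives 756 = 7p, so p = 108 and y = 2405 − 5·108 = 1865.
y = 1865 is below potential 1895; expectations adjust and SRAS shifts right until y = 1895.
Long run: on the new AD curve, 1895 = 2405 − 5p gives p = 102.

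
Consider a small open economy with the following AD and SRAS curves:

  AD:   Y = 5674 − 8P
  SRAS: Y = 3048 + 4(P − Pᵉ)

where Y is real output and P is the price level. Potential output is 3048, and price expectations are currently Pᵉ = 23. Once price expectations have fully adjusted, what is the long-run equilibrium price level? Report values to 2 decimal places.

Long-run P = 328.25

Short run: with Pᵉ = 23, SRAS is Y = 2956 + 4P. Setting AD = SRAS gives 2718 = 12P, so P = 226.50 and Y = 5674 − 8P = 3862.00.
Output 3862.00 is above potential 3048, so over time expected prices rise and SRAS shifts left until Y returns to 3048.
Long run: Y = 3048 on the AD curve gives 3048 = 5674 − 8P, so P = 328.25.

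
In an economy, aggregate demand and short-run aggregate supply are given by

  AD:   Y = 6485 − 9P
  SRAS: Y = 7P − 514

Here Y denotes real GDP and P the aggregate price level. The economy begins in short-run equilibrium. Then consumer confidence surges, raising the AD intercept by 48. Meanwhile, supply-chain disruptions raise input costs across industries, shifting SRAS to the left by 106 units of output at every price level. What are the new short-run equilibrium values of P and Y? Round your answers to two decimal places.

P = 447.06, Y = 2509.44

After both shocks: AD is Y = 6533 − 9P and SRAS is Y = 7P − 620.
Setting them equal: 7153 = 16P, so P = 447.06.
Substituting into AD, Y = 2509.44.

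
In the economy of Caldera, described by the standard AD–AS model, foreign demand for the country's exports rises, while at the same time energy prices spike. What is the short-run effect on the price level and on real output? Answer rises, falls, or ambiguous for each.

Price level: rises; output: ambiguous

The first event is a positive demand shock: AD shifts right, which by itself pushes P up and Y up.
The second is an adverse supply shock: SRAS shifts left, which by itself pushes P up and Y down.
Both shocks push P up, so P rises. The two shocks push Y in opposite directions, so the effect on Y is ambiguous.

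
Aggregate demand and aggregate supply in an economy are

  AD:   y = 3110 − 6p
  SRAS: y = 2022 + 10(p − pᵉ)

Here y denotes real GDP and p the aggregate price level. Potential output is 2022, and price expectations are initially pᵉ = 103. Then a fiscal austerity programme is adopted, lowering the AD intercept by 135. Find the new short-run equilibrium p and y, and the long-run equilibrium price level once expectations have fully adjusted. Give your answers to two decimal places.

AD shifts left: new AD is y = 2975 − 6p. With pᵉ = 103, SRAS is y = 992 + 10p.
Short run: 2975 − 6p = 992 + 10p gives 1983 = 16p, so p = 123.94 and y = 2975 − 6p = 2231.38.
y = 2231.38 is above potential 2022; expectations adjust and SRAS shifts left until y = 2022.
Long run: on the new AD curve, 2022 = 2975 − 6p gives p = 158.83.

Short run: p = 123.94, y = 2231.38. Long run: p = 158.83.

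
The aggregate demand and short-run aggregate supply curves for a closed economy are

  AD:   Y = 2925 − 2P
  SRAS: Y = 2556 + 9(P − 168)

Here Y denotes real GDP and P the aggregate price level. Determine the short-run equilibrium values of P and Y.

Write SRAS as Y = 2556 + 9P − 1512 = 1044 + 9P.
Set AD = SRAS: 2925 − 2P = 1044 + 9P, so 1881 = 11P and P = 171.
Then Y = 2925 − 2·171 = 2583.

P = 171, Y = 2583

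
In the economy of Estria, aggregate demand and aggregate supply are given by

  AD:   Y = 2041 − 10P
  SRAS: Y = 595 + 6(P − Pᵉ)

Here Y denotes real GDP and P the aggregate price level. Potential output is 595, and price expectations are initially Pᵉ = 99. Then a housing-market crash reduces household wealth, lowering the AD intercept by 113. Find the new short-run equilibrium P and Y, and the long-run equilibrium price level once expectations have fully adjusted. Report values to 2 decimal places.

Short run: P = 120.44, Y = 723.63. Long run: P = 133.30.

AD shifts left: new AD is Y = 1928 − 10P. With Pᵉ = 99, SRAS is Y = 1 + 6P.
Short run: 1928 − 10P = 1 + 6P gives 1927 = 16P, so P = 120.44 and Y = 1928 − 10P = 723.63.
Y = 723.63 is above potential 595; expectations adjust and SRAS shifts left until Y = 595.
Long run: on the new AD curve, 595 = 1928 − 10P gives P = 133.30.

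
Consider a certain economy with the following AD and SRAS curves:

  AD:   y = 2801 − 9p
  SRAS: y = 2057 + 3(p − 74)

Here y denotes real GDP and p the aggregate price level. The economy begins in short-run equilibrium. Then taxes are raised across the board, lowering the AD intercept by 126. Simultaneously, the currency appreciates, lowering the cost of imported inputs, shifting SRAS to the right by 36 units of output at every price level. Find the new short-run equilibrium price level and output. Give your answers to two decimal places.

After both shocks: AD is y = 2675 − 9p and SRAS is y = 1871 + 3p.
Setting them equal: 804 = 12p, so p = 67.00.
Substituting into AD, y = 2072.00.

p = 67.00, y = 2072.00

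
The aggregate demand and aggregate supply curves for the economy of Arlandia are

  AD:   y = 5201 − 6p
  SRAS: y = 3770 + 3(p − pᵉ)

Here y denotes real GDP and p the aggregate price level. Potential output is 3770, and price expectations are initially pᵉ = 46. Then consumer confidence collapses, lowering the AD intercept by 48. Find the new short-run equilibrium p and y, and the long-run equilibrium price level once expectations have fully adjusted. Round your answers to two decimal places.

AD shifts left: new AD is y = 5153 − 6p. With pᵉ = 46, SRAS is y = 3632 + 3p.
Short run: 5153 − 6p = 3632 + 3p gives 1521 = 9p, so p = 169.00 and y = 5153 − 6p = 4139.00.
y = 4139.00 is above potential 3770; expectations adjust and SRAS shifts left until y = 3770.
Long run: on the new AD curve, 3770 = 5153 − 6p gives p = 230.50.

Short run: p = 169.00, y = 4139.00. Long run: p = 230.50.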